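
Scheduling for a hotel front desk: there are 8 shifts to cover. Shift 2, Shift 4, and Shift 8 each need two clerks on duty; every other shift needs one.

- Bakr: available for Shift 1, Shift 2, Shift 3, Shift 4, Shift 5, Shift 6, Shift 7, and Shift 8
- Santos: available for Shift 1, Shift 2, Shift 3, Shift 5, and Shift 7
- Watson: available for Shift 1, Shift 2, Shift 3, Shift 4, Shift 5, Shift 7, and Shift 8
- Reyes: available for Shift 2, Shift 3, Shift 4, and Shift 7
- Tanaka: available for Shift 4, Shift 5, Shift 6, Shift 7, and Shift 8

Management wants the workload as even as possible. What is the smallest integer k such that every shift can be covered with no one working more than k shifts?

With 5 clerks and 11 worker-slots to fill, someone must work at least ⌈11/5⌉ = 3 shifts, so k ≥ 3.
k = 3 works: Shift 1→Bakr, Shift 2→Watson+Reyes, Shift 3→Santos, Shift 4→Watson+Reyes, Shift 5→Santos, Shift 6→Bakr, Shift 7→Santos, Shift 8→Bakr+Watson.
Loads: Bakr 3, Santos 3, Watson 3, Reyes 2, Tanaka 0 — all ≤ 3.

3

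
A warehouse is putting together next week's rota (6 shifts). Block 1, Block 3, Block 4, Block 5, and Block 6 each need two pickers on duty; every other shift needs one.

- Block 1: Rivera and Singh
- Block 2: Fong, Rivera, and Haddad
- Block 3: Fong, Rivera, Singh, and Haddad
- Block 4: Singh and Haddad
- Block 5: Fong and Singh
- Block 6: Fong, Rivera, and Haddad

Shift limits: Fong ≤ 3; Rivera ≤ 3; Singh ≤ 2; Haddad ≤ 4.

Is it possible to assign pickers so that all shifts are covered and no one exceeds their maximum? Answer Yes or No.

Total capacity is 12 and 11 slots are needed, so capacity alone doesn't rule it out.
Shifts {Block 1, Block 4, Block 5} need 6 worker-slots in total, but the pickers available for any of those shifts (Fong, Rivera, Singh, and Haddad) can supply at most 5 among them. So no valid schedule exists.

No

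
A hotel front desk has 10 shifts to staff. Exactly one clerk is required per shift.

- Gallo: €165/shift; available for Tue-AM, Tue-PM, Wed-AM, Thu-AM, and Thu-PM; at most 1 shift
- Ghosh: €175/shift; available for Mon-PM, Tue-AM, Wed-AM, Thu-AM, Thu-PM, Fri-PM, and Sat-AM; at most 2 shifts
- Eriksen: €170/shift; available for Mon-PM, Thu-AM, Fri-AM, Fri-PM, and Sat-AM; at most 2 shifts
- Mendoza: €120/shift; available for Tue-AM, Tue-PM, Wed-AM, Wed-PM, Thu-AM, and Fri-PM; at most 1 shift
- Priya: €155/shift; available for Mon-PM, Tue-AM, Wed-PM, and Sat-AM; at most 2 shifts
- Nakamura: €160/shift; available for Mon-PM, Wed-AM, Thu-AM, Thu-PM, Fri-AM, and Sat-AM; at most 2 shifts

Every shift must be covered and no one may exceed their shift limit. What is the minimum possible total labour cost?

€1605

Picking the cheapest available clerk for each shift independently would cost €1350, but that ignores the shift limits.
An optimal schedule: Mon-PM→Eriksen, Tue-AM→Priya, Tue-PM→Gallo, Wed-AM→Nakamura, Wed-PM→Mendoza, Thu-AM→Nakamura, Thu-PM→Ghosh, Fri-AM→Eriksen, Fri-PM→Ghosh, Sat-AM→Priya.
Total: 170 + 155 + 165 + 160 + 120 + 160 + 175 + 170 + 175 + 155 = €1605.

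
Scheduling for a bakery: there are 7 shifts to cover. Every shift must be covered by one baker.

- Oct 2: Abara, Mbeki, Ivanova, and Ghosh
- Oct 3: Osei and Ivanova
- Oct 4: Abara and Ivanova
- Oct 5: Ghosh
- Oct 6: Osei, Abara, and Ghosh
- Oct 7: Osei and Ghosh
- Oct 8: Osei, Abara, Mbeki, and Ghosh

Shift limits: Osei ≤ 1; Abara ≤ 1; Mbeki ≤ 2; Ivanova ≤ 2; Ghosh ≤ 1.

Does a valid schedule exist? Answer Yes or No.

Yes

Oct 5 can only be covered by Ghosh, so that assignment is forced.
One valid schedule: Oct 2→Mbeki, Oct 3→Ivanova, Oct 4→Ivanova, Oct 5→Ghosh, Oct 6→Abara, Oct 7→Osei, Oct 8→Mbeki.
Loads: Osei 1/1, Abara 1/1, Mbeki 2/2, Ivanova 2/2, Ghosh 1/1 — all within limits.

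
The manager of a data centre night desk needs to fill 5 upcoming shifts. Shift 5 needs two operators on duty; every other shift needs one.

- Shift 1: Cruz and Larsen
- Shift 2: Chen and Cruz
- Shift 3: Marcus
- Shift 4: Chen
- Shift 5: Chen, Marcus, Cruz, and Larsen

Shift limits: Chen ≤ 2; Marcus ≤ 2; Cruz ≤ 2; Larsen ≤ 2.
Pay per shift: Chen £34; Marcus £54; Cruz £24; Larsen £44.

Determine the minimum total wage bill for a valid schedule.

Shift 3 can only be covered by Marcus, so that assignment is forced.
Shift 4 can only be covered by Chen, so that assignment is forced.
Picking the cheapest available operator for each shift independently would cost £194, but that ignores the shift limits.
An optimal schedule: Shift 1→Cruz, Shift 2→Cruz, Shift 3→Marcus, Shift 4→Chen, Shift 5→Chen+Larsen.
Total: 24 + 24 + 54 + 34 + 34 + 44 = £214.

£214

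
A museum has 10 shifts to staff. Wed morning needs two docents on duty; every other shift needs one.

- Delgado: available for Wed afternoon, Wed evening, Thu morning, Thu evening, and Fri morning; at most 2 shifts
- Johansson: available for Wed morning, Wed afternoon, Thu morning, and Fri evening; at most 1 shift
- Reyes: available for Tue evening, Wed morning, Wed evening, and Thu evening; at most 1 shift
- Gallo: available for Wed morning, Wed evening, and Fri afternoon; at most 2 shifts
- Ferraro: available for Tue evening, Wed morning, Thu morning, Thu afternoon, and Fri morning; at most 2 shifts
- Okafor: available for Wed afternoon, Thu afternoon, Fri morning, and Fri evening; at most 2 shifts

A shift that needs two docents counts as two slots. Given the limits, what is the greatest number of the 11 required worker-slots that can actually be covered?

10

Total capacity across all docents is 2+1+1+2+2+2 = 10, and 11 slots are needed, so at most 10 can be filled.
An assignment achieving 10: Tue evening→Reyes, Wed morning→Gallo, Wed afternoon→Okafor, Wed evening→Delgado, Thu morning→Ferraro, Thu afternoon→Ferraro, Thu evening→Delgado, Fri morning→Okafor, Fri afternoon→Gallo, Fri evening→Johansson.
Loads: Delgado 2/2, Johansson 1/1, Reyes 1/1, Gallo 2/2, Ferraro 2/2, Okafor 2/2.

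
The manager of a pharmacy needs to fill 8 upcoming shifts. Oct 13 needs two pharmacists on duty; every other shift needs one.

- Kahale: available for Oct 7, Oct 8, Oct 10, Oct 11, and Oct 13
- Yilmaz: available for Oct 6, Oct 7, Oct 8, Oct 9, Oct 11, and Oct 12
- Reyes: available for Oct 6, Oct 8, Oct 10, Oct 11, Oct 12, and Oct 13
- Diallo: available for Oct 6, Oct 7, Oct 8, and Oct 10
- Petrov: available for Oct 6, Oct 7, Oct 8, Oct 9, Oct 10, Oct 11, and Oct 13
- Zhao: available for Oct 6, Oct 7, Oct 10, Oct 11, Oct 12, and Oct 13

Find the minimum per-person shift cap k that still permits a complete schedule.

2

With 6 pharmacists and 9 worker-slots to fill, someone must work at least ⌈9/6⌉ = 2 shifts, so k ≥ 2.
k = 2 works: Oct 6→Reyes, Oct 7→Kahale, Oct 8→Kahale, Oct 9→Yilmaz, Oct 10→Reyes, Oct 11→Petrov, Oct 12→Yilmaz, Oct 13→Petrov+Zhao.
Loads: Kahale 2, Yilmaz 2, Reyes 2, Diallo 0, Petrov 2, Zhao 1 — all ≤ 2.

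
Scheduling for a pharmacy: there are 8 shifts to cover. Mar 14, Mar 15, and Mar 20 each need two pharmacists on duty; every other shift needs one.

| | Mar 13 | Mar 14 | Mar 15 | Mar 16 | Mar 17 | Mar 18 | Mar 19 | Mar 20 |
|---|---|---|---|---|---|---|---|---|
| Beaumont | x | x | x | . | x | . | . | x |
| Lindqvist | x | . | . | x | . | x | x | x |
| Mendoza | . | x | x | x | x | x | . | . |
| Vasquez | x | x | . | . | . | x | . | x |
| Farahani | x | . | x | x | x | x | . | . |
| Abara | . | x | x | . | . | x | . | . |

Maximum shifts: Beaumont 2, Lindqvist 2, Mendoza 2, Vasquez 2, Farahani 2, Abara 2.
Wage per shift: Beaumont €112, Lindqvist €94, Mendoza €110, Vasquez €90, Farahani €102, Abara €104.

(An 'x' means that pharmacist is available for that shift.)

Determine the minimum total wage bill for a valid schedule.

Mar 19 can only be covered by Lindqvist, so that assignment is forced.
Picking the cheapest available pharmacist for each shift independently would cost €1054, but that ignores the shift limits.
An optimal schedule: Mar 13→Vasquez, Mar 14→Abara+Mendoza, Mar 15→Abara+Mendoza, Mar 16→Lindqvist, Mar 17→Farahani, Mar 18→Farahani, Mar 19→Lindqvist, Mar 20→Vasquez+Beaumont.
Total: 90 + 104 + 110 + 104 + 110 + 94 + 102 + 102 + 94 + 90 + 112 = €1112.

€1112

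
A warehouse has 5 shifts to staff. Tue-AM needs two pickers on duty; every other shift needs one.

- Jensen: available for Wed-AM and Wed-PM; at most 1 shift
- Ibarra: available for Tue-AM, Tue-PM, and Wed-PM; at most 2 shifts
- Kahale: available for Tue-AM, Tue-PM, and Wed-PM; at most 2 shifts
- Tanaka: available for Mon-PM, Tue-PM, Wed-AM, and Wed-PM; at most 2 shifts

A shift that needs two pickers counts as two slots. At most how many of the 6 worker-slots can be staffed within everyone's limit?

Total capacity across all pickers is 1+2+2+2 = 7, and 6 slots are needed, so at most 6 can be filled.
An assignment achieving 6: Mon-PM→Tanaka, Tue-AM→Ibarra+Kahale, Tue-PM→Ibarra, Wed-AM→Jensen, Wed-PM→Kahale.
Loads: Jensen 1/1, Ibarra 2/2, Kahale 2/2, Tanaka 1/2.

6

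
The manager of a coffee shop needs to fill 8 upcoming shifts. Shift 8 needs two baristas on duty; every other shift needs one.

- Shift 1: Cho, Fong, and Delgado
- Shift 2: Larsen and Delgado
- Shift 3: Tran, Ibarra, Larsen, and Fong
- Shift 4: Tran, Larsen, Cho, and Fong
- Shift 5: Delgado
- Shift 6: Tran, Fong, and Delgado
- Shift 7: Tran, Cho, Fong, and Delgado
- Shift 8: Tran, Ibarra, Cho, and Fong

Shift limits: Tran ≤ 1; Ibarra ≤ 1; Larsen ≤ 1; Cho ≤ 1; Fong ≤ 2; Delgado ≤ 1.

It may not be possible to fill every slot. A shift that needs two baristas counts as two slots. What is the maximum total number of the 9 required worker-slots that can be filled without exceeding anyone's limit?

Total capacity across all baristas is 1+1+1+1+2+1 = 7, and 9 slots are needed, so at most 7 can be filled.
An assignment achieving 7: Shift 1→Cho, Shift 2→Larsen, Shift 3→Ibarra, Shift 4→Fong, Shift 5→Delgado, Shift 6→Tran, Shift 7→Fong.
Loads: Tran 1/1, Ibarra 1/1, Larsen 1/1, Cho 1/1, Fong 2/2, Delgado 1/1.

7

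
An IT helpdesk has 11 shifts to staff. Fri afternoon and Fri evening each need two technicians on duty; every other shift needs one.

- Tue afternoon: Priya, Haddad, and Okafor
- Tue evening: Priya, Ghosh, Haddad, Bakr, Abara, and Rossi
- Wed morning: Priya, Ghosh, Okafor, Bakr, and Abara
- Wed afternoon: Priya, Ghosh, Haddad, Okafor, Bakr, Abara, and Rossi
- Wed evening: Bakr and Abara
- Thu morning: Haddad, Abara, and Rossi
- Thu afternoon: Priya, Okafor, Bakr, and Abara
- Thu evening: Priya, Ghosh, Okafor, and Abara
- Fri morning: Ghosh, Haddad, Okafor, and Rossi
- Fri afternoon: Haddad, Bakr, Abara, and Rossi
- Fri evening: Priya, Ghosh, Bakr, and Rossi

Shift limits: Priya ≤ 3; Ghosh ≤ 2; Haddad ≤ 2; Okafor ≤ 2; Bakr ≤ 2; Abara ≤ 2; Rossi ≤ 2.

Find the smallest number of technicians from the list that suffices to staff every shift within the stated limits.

6

13 slots to fill and no one can take more than 3, so at least ⌈13/3⌉ = 5 technicians are needed.
Any 5 technicians together have capacity at most 3+2+2+2+2 = 11 < 13 slots, so 5 can never suffice.
Priya, Ghosh, Haddad, Okafor, Bakr, and Abara alone can cover everything: Tue afternoon→Priya, Tue evening→Abara, Wed morning→Okafor, Wed afternoon→Abara, Wed evening→Bakr, Thu morning→Haddad, Thu afternoon→Priya, Thu evening→Okafor, Fri morning→Ghosh, Fri afternoon→Haddad+Bakr, Fri evening→Priya+Ghosh.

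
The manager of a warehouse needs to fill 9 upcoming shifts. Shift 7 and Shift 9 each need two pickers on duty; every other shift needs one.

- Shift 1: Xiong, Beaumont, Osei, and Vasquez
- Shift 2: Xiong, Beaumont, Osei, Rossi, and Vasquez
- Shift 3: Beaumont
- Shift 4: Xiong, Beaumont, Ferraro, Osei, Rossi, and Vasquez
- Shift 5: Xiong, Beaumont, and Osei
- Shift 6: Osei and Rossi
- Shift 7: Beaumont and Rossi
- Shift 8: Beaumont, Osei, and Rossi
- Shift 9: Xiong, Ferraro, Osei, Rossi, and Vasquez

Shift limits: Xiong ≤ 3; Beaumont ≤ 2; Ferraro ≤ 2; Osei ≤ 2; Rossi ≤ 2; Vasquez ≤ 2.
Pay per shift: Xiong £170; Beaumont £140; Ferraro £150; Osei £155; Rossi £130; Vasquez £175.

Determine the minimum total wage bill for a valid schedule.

£1660

Shift 3 can only be covered by Beaumont, so that assignment is forced.
Shift 7 can only be covered by Beaumont and Rossi, so that assignment is forced.
Picking the cheapest available picker for each shift independently would cost £1490, but that ignores the shift limits.
An optimal schedule: Shift 1→Xiong, Shift 2→Xiong, Shift 3→Beaumont, Shift 4→Ferraro, Shift 5→Xiong, Shift 6→Osei, Shift 7→Beaumont+Rossi, Shift 8→Osei, Shift 9→Ferraro+Rossi.
Total: 170 + 170 + 140 + 150 + 170 + 155 + 140 + 130 + 155 + 150 + 130 = £1660.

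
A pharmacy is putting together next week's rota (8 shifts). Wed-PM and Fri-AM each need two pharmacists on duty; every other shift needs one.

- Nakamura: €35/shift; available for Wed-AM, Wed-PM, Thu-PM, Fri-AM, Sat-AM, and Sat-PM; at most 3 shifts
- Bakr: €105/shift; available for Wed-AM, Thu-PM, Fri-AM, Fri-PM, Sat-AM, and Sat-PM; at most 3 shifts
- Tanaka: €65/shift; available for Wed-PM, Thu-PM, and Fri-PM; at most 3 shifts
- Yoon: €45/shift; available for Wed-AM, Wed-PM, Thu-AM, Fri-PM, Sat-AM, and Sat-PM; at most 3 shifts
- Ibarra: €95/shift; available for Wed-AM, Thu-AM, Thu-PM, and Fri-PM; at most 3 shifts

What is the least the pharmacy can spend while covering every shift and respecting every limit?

€540

Fri-AM can only be covered by Nakamura and Bakr, so that assignment is forced.
Picking the cheapest available pharmacist for each shift independently would cost €450, but that ignores the shift limits.
An optimal schedule: Wed-AM→Yoon, Wed-PM→Nakamura+Tanaka, Thu-AM→Yoon, Thu-PM→Tanaka, Fri-AM→Nakamura+Bakr, Fri-PM→Tanaka, Sat-AM→Nakamura, Sat-PM→Yoon.
Total: 45 + 35 + 65 + 45 + 65 + 35 + 105 + 65 + 35 + 45 = €540.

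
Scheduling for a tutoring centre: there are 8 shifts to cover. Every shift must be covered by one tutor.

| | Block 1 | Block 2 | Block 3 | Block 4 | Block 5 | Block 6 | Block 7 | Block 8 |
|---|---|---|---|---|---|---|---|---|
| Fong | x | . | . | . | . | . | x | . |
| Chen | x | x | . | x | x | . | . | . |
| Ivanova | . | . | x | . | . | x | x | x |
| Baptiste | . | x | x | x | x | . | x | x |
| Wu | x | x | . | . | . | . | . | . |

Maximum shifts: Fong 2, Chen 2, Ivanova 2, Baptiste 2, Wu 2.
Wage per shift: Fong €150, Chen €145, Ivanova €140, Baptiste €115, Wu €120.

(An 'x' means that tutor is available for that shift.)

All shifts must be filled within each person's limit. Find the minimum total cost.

€1040

Block 6 can only be covered by Ivanova, so that assignment is forced.
Picking the cheapest available tutor for each shift independently would cost €950, but that ignores the shift limits.
An optimal schedule: Block 1→Wu, Block 2→Wu, Block 3→Baptiste, Block 4→Chen, Block 5→Chen, Block 6→Ivanova, Block 7→Ivanova, Block 8→Baptiste.
Total: 120 + 120 + 115 + 145 + 145 + 140 + 140 + 115 = €1040.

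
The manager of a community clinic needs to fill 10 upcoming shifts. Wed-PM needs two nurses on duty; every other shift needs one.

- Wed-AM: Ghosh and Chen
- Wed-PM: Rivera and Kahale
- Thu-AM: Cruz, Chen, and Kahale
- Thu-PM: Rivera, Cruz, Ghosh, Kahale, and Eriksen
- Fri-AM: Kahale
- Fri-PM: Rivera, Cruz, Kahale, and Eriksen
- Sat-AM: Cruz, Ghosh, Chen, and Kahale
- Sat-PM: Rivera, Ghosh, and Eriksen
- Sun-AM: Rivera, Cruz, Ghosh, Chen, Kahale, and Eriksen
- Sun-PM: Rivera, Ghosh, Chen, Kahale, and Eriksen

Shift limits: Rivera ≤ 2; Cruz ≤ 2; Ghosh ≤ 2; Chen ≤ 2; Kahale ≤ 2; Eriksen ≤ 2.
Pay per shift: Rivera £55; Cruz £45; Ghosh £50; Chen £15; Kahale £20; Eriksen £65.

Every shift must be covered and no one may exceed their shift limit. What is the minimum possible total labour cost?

Wed-PM can only be covered by Rivera and Kahale, so that assignment is forced.
Fri-AM can only be covered by Kahale, so that assignment is forced.
Picking the cheapest available nurse for each shift independently would cost £260, but that ignores the shift limits.
An optimal schedule: Wed-AM→Ghosh, Wed-PM→Rivera+Kahale, Thu-AM→Cruz, Thu-PM→Eriksen, Fri-AM→Kahale, Fri-PM→Cruz, Sat-AM→Ghosh, Sat-PM→Rivera, Sun-AM→Chen, Sun-PM→Chen.
Total: 50 + 55 + 20 + 45 + 65 + 20 + 45 + 50 + 55 + 15 + 15 = £435.

£435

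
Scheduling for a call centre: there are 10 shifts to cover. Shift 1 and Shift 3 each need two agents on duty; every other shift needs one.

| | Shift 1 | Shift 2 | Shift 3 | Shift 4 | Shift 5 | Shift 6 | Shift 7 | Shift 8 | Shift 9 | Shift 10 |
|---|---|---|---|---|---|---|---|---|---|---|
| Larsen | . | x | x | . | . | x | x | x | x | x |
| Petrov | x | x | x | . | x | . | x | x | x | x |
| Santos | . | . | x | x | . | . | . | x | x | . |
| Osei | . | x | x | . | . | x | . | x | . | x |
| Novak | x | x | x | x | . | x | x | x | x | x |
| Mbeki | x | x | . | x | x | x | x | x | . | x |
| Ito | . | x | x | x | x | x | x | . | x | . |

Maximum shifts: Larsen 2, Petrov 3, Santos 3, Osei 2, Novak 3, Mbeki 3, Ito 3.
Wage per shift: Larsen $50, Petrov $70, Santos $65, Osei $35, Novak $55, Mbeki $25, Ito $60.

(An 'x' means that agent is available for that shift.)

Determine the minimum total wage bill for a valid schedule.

$530

Picking the cheapest available agent for each shift independently would cost $390, but that ignores the shift limits.
An optimal schedule: Shift 1→Mbeki+Novak, Shift 2→Ito, Shift 3→Novak+Ito, Shift 4→Mbeki, Shift 5→Mbeki, Shift 6→Osei, Shift 7→Larsen, Shift 8→Novak, Shift 9→Larsen, Shift 10→Osei.
Total: 25 + 55 + 60 + 55 + 60 + 25 + 25 + 35 + 50 + 55 + 50 + 35 = $530.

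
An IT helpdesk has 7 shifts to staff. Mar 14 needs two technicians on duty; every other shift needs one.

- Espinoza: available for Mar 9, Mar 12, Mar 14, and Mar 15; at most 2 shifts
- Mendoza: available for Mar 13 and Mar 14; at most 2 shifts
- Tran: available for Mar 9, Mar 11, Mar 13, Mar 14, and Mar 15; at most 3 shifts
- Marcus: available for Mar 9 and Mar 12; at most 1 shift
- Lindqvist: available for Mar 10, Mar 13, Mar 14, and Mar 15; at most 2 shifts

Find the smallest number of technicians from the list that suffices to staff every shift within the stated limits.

4

8 slots to fill and no one can take more than 3, so at least ⌈8/3⌉ = 3 technicians are needed.
Any 3 technicians together have capacity at most 3+2+2 = 7 < 8 slots, so 3 can never suffice.
Espinoza, Mendoza, Tran, and Lindqvist alone can cover everything: Mar 9→Espinoza, Mar 10→Lindqvist, Mar 11→Tran, Mar 12→Espinoza, Mar 13→Mendoza, Mar 14→Mendoza+Tran, Mar 15→Tran.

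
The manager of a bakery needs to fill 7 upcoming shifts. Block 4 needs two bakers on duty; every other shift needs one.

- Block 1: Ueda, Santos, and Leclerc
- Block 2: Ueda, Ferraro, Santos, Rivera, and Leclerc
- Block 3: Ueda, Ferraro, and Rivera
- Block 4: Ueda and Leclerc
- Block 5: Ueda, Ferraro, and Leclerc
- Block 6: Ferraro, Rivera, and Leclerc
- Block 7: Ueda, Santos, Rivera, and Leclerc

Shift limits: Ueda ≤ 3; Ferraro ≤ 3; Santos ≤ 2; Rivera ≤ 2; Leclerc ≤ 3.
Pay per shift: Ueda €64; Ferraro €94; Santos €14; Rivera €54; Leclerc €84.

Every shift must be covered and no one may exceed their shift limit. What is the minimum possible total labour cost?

€412

Block 4 can only be covered by Ueda and Leclerc, so that assignment is forced.
Picking the cheapest available baker for each shift independently would cost €362, but that ignores the shift limits.
An optimal schedule: Block 1→Santos, Block 2→Ueda, Block 3→Rivera, Block 4→Ueda+Leclerc, Block 5→Ueda, Block 6→Rivera, Block 7→Santos.
Total: 14 + 64 + 54 + 64 + 84 + 64 + 54 + 14 = €412.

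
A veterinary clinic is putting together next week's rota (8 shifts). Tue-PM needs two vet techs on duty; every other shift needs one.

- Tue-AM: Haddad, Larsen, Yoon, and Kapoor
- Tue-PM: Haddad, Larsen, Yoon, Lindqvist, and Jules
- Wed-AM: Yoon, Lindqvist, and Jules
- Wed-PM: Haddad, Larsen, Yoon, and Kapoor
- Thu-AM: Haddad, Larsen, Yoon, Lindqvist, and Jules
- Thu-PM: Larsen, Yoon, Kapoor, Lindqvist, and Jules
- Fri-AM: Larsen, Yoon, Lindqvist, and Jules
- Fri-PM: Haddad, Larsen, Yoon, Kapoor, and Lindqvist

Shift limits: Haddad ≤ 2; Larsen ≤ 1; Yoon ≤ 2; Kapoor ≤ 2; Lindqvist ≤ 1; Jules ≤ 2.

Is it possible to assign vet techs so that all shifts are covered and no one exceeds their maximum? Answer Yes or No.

One valid schedule: Tue-AM→Haddad, Tue-PM→Lindqvist+Jules, Wed-AM→Yoon, Wed-PM→Haddad, Thu-AM→Yoon, Thu-PM→Kapoor, Fri-AM→Larsen, Fri-PM→Kapoor.
Loads: Haddad 2/2, Larsen 1/1, Yoon 2/2, Kapoor 2/2, Lindqvist 1/1, Jules 1/2 — all within limits.

Yes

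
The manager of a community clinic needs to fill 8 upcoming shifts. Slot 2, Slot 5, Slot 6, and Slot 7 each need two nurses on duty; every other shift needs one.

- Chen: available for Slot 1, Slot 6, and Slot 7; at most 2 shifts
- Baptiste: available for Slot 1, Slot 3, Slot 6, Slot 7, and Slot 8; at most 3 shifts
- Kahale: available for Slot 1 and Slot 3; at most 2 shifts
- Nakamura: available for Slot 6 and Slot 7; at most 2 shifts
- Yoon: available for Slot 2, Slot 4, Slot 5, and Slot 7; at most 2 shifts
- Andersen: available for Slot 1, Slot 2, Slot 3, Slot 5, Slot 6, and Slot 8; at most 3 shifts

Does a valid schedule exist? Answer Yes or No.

No

Total capacity is 14 and 12 slots are needed, so capacity alone doesn't rule it out.
Shifts {Slot 2, Slot 4, Slot 5} need 5 worker-slots in total, but the nurses available for any of those shifts (Yoon and Andersen) can supply at most 4 among them. So no valid schedule exists.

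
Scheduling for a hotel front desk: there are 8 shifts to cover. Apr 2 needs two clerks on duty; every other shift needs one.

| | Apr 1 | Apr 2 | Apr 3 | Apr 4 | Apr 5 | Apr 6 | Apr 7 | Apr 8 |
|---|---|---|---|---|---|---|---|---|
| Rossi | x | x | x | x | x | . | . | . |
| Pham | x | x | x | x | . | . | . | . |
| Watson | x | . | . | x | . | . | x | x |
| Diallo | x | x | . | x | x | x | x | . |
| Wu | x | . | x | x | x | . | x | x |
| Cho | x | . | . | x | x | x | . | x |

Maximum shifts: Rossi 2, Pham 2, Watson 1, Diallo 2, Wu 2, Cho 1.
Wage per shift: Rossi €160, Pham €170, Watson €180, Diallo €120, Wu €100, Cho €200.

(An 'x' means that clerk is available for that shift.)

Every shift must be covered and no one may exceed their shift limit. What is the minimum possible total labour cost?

Picking the cheapest available clerk for each shift independently would cost €1000, but that ignores the shift limits.
An optimal schedule: Apr 1→Pham, Apr 2→Rossi+Pham, Apr 3→Rossi, Apr 4→Wu, Apr 5→Diallo, Apr 6→Diallo, Apr 7→Watson, Apr 8→Wu.
Total: 170 + 160 + 170 + 160 + 100 + 120 + 120 + 180 + 100 = €1280.

€1280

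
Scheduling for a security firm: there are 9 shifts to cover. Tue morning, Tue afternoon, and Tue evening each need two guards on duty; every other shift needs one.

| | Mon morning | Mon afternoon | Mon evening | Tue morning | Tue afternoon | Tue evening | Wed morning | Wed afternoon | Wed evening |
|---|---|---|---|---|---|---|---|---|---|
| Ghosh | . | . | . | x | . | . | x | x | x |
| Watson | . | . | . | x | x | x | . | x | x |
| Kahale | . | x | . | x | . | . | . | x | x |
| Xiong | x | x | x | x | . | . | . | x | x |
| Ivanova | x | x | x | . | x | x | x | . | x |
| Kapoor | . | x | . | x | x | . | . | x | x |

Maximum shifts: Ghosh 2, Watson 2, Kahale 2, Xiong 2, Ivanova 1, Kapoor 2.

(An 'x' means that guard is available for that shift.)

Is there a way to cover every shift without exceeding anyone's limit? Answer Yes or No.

Total capacity is 2+2+2+2+1+2 = 11 but 12 worker-slots are needed — infeasible.

No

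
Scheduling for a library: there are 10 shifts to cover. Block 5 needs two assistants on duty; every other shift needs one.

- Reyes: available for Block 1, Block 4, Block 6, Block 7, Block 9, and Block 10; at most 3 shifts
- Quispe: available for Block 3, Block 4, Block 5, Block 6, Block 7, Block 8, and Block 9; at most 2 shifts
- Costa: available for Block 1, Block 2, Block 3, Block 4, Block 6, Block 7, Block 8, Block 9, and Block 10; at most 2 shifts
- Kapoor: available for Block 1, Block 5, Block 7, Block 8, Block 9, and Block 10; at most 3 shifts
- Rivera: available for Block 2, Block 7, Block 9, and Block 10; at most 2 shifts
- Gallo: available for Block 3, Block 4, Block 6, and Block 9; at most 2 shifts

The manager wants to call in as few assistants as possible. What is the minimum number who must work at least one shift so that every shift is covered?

11 slots to fill and no one can take more than 3, so at least ⌈11/3⌉ = 4 assistants are needed.
Any 4 assistants together have capacity at most 3+3+2+2 = 10 < 11 slots, so 4 can never suffice.
Reyes, Quispe, Costa, Kapoor, and Rivera alone can cover everything: Block 1→Reyes, Block 2→Costa, Block 3→Quispe, Block 4→Reyes, Block 5→Quispe+Kapoor, Block 6→Reyes, Block 7→Kapoor, Block 8→Costa, Block 9→Rivera, Block 10→Kapoor.

5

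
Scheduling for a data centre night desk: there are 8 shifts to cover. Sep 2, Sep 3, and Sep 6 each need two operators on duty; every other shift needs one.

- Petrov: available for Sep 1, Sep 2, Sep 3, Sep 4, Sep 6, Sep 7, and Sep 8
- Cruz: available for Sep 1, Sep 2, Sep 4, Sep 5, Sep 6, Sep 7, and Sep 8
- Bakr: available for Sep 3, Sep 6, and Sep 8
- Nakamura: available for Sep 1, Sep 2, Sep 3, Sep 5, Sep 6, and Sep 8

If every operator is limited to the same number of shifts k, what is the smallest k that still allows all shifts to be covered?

3

With 4 operators and 11 worker-slots to fill, someone must work at least ⌈11/4⌉ = 3 shifts, so k ≥ 3.
k = 3 works: Sep 1→Petrov, Sep 2→Cruz+Nakamura, Sep 3→Bakr+Nakamura, Sep 4→Petrov, Sep 5→Cruz, Sep 6→Bakr+Nakamura, Sep 7→Petrov, Sep 8→Cruz.
Loads: Petrov 3, Cruz 3, Bakr 2, Nakamura 3 — all ≤ 3.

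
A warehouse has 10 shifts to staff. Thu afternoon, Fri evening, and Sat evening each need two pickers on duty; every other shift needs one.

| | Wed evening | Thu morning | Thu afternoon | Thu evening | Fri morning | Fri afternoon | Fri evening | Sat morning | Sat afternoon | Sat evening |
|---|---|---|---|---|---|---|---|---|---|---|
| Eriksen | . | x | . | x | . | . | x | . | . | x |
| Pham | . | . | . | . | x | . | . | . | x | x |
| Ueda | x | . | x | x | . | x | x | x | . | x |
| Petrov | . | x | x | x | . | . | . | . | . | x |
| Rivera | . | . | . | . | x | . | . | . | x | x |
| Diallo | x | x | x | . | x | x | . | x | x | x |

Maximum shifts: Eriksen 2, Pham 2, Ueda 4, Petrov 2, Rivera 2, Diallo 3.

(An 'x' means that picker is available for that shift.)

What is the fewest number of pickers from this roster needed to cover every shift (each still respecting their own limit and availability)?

5

13 slots to fill and no one can take more than 4, so at least ⌈13/4⌉ = 4 pickers are needed.
Any 4 pickers together have capacity at most 4+3+2+2 = 11 < 13 slots, so 4 can never suffice.
Eriksen, Pham, Ueda, Petrov, and Diallo alone can cover everything: Wed evening→Ueda, Thu morning→Diallo, Thu afternoon→Petrov+Diallo, Thu evening→Eriksen, Fri morning→Pham, Fri afternoon→Ueda, Fri evening→Eriksen+Ueda, Sat morning→Ueda, Sat afternoon→Pham, Sat evening→Petrov+Diallo.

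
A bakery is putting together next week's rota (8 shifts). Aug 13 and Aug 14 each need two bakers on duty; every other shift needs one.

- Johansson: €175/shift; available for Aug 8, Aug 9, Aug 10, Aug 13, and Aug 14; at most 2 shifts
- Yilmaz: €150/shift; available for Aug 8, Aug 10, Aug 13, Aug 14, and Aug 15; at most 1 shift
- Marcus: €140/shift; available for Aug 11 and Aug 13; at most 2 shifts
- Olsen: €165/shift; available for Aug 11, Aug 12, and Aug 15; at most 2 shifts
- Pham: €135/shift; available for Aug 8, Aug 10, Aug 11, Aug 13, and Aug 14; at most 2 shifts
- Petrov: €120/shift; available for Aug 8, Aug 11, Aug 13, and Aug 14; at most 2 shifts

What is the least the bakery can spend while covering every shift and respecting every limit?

Aug 9 can only be covered by Johansson, so that assignment is forced.
Aug 12 can only be covered by Olsen, so that assignment is forced.
Picking the cheapest available baker for each shift independently would cost €1375, but that ignores the shift limits.
An optimal schedule: Aug 8→Petrov, Aug 9→Johansson, Aug 10→Pham, Aug 11→Marcus, Aug 12→Olsen, Aug 13→Marcus+Yilmaz, Aug 14→Petrov+Pham, Aug 15→Olsen.
Total: 120 + 175 + 135 + 140 + 165 + 140 + 150 + 120 + 135 + 165 = €1445.

€1445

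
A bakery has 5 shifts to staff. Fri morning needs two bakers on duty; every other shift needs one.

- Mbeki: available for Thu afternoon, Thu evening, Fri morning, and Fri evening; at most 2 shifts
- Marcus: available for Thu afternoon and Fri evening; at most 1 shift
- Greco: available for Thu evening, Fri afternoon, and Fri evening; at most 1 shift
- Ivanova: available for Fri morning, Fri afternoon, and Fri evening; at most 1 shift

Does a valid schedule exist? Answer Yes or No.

No

Shifts {Thu afternoon, Thu evening, Fri morning, Fri afternoon, Fri evening} need 6 worker-slots in total, but the bakers available for any of those shifts (Mbeki, Marcus, Greco, and Ivanova) can supply at most 5 among them. So no valid schedule exists.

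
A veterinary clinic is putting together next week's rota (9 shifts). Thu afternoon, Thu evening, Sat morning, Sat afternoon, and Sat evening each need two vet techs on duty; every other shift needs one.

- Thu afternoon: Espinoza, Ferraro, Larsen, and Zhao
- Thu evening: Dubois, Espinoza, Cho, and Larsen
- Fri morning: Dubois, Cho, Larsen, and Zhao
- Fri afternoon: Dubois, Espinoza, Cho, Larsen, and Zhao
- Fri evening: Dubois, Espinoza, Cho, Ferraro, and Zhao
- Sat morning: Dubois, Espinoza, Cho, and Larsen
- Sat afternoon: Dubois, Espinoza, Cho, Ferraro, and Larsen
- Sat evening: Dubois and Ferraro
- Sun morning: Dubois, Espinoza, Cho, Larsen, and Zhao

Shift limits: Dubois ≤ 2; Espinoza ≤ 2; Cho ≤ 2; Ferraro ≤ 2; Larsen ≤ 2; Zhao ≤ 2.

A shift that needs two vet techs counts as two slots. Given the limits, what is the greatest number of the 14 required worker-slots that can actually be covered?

Total capacity across all vet techs is 2+2+2+2+2+2 = 12, and 14 slots are needed, so at most 12 can be filled.
An assignment achieving 12: Thu afternoon→Espinoza+Ferraro, Thu evening→Dubois+Espinoza, Fri morning→Cho, Fri afternoon→Larsen, Fri evening→Zhao, Sat morning→Cho+Larsen, Sat evening→Dubois+Ferraro, Sun morning→Zhao.
Loads: Dubois 2/2, Espinoza 2/2, Cho 2/2, Ferraro 2/2, Larsen 2/2, Zhao 2/2.

12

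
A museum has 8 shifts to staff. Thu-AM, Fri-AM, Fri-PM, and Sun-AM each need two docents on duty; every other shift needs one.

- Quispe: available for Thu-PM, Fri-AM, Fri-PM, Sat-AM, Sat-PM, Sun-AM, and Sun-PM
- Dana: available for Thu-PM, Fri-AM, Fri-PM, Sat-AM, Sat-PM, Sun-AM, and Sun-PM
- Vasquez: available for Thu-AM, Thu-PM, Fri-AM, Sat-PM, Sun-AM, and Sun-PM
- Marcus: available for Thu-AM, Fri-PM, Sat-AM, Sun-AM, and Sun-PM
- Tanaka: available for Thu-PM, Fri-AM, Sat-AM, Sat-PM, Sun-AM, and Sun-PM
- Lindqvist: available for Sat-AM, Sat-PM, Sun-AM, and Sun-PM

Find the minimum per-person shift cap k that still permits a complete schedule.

With 6 docents and 12 worker-slots to fill, someone must work at least ⌈12/6⌉ = 2 shifts, so k ≥ 2.
k = 2 works: Thu-AM→Vasquez+Marcus, Thu-PM→Quispe, Fri-AM→Vasquez+Tanaka, Fri-PM→Quispe+Dana, Sat-AM→Dana, Sat-PM→Tanaka, Sun-AM→Marcus+Lindqvist, Sun-PM→Lindqvist.
Loads: Quispe 2, Dana 2, Vasquez 2, Marcus 2, Tanaka 2, Lindqvist 2 — all ≤ 2.

2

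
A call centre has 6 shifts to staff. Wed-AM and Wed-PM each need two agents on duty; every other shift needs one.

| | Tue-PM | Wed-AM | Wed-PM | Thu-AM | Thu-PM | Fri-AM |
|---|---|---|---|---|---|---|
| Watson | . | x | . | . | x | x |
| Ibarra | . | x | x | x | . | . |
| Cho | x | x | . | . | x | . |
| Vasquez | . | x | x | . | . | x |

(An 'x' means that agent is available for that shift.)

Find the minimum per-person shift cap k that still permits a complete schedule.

With 4 agents and 8 worker-slots to fill, someone must work at least ⌈8/4⌉ = 2 shifts, so k ≥ 2.
k = 2 works: Tue-PM→Cho, Wed-AM→Cho+Vasquez, Wed-PM→Ibarra+Vasquez, Thu-AM→Ibarra, Thu-PM→Watson, Fri-AM→Watson.
Loads: Watson 2, Ibarra 2, Cho 2, Vasquez 2 — all ≤ 2.

2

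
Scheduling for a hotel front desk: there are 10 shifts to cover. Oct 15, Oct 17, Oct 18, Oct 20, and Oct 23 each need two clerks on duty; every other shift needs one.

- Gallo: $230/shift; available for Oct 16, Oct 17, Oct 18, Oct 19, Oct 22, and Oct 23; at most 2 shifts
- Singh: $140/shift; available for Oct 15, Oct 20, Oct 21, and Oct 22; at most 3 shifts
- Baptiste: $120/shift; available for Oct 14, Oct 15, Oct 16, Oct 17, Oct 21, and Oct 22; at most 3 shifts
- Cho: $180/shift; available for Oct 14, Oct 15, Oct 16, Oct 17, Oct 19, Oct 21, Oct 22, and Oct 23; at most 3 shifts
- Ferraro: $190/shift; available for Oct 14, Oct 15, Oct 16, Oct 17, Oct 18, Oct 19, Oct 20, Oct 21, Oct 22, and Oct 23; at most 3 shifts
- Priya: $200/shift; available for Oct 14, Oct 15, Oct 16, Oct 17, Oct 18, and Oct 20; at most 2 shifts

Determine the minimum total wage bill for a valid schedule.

Picking the cheapest available clerk for each shift independently would cost $2310, but that ignores the shift limits.
An optimal schedule: Oct 14→Baptiste, Oct 15→Singh+Cho, Oct 16→Baptiste, Oct 17→Priya+Gallo, Oct 18→Ferraro+Priya, Oct 19→Cho, Oct 20→Singh+Ferraro, Oct 21→Baptiste, Oct 22→Singh, Oct 23→Cho+Ferraro.
Total: 120 + 140 + 180 + 120 + 200 + 230 + 190 + 200 + 180 + 140 + 190 + 120 + 140 + 180 + 190 = $2520.

$2520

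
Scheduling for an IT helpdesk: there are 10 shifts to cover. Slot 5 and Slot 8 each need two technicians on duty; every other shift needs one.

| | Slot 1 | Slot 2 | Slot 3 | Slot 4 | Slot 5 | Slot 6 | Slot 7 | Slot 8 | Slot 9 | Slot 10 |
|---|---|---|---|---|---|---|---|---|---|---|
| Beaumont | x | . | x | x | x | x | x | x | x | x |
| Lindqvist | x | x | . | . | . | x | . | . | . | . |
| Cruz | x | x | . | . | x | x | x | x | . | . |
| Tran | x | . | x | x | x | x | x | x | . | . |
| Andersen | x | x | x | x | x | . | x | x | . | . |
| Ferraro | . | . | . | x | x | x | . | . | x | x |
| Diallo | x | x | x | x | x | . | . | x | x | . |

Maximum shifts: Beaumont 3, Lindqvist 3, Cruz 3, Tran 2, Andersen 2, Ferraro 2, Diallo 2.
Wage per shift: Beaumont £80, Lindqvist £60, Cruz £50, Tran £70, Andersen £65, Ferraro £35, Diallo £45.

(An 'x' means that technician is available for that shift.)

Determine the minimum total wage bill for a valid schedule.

Picking the cheapest available technician for each shift independently would cost £500, but that ignores the shift limits.
An optimal schedule: Slot 1→Lindqvist, Slot 2→Lindqvist, Slot 3→Diallo, Slot 4→Diallo, Slot 5→Cruz+Andersen, Slot 6→Lindqvist, Slot 7→Cruz, Slot 8→Cruz+Andersen, Slot 9→Ferraro, Slot 10→Ferraro.
Total: 60 + 60 + 45 + 45 + 50 + 65 + 60 + 50 + 50 + 65 + 35 + 35 = £620.

£620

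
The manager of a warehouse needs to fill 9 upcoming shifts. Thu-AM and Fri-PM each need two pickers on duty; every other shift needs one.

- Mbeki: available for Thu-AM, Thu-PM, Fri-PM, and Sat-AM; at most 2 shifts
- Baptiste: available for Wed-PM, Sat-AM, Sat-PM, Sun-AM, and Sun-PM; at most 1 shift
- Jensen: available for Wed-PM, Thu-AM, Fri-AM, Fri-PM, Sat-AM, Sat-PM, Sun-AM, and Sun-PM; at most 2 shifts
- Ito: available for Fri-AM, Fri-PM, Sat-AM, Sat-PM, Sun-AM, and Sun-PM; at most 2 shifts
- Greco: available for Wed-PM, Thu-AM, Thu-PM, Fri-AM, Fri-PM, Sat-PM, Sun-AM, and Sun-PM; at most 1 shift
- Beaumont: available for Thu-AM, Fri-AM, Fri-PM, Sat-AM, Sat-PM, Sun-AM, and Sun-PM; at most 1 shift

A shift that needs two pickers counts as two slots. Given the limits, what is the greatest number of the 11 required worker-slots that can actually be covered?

9

Total capacity across all pickers is 2+1+2+2+1+1 = 9, and 11 slots are needed, so at most 9 can be filled.
An assignment achieving 9: Wed-PM→Baptiste, Thu-AM→Mbeki+Jensen, Thu-PM→Mbeki, Fri-AM→Jensen, Fri-PM→Ito+Greco, Sat-AM→Ito, Sat-PM→Beaumont.
Loads: Mbeki 2/2, Baptiste 1/1, Jensen 2/2, Ito 2/2, Greco 1/1, Beaumont 1/1.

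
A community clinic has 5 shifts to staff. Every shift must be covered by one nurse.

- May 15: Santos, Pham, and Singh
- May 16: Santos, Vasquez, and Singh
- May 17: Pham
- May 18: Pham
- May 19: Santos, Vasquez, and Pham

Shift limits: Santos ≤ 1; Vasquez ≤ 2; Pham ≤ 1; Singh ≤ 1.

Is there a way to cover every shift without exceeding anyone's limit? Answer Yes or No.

No

Total capacity is 5 and 5 slots are needed, so capacity alone doesn't rule it out.
Shifts {May 17, May 18} need 2 worker-slots in total, but the nurses available for any of those shifts (Pham) can supply at most 1 among them. So no valid schedule exists.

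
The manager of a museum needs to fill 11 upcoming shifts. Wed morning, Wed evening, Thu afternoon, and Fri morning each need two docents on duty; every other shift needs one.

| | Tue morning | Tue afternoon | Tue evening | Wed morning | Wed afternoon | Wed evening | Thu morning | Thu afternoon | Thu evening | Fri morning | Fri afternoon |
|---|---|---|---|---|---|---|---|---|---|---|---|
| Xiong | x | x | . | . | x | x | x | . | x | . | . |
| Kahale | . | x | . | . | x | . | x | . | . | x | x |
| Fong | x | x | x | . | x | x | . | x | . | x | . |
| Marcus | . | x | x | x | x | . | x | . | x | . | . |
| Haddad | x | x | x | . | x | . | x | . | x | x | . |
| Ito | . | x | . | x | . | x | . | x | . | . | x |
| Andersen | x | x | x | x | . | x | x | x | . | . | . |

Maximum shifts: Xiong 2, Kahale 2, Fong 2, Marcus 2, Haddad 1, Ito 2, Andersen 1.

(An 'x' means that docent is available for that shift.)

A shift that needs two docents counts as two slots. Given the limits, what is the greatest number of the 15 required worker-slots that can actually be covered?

12

Total capacity across all docents is 2+2+2+2+1+2+1 = 12, and 15 slots are needed, so at most 12 can be filled.
An assignment achieving 12: Tue morning→Xiong, Tue evening→Marcus, Wed morning→Marcus+Ito, Wed afternoon→Haddad, Wed evening→Andersen, Thu afternoon→Fong+Ito, Thu evening→Xiong, Fri morning→Kahale+Fong, Fri afternoon→Kahale.
Loads: Xiong 2/2, Kahale 2/2, Fong 2/2, Marcus 2/2, Haddad 1/1, Ito 2/2, Andersen 1/1.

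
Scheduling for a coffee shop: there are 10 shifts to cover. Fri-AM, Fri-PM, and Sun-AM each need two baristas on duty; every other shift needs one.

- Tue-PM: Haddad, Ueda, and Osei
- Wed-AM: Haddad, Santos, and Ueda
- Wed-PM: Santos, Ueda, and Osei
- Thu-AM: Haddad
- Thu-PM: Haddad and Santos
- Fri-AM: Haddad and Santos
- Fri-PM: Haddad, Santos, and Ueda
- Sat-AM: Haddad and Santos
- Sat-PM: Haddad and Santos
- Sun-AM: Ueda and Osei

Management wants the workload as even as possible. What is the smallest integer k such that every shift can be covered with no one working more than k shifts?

4

With 4 baristas and 13 worker-slots to fill, someone must work at least ⌈13/4⌉ = 4 shifts, so k ≥ 4.
k = 4 works: Tue-PM→Ueda, Wed-AM→Santos, Wed-PM→Ueda, Thu-AM→Haddad, Thu-PM→Haddad, Fri-AM→Haddad+Santos, Fri-PM→Santos+Ueda, Sat-AM→Haddad, Sat-PM→Santos, Sun-AM→Ueda+Osei.
Loads: Haddad 4, Santos 4, Ueda 4, Osei 1 — all ≤ 4.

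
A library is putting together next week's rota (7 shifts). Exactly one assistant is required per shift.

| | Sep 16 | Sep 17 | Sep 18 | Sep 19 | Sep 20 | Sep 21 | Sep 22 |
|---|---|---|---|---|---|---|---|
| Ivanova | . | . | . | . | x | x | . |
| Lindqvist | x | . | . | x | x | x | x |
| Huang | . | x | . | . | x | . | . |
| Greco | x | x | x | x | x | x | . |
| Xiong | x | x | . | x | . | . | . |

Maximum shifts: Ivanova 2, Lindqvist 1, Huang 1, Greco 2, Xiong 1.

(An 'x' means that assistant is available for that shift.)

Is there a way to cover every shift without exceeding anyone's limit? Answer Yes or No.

Sep 18 can only be covered by Greco, so that assignment is forced.
Sep 22 can only be covered by Lindqvist, so that assignment is forced.
One valid schedule: Sep 16→Greco, Sep 17→Huang, Sep 18→Greco, Sep 19→Xiong, Sep 20→Ivanova, Sep 21→Ivanova, Sep 22→Lindqvist.
Loads: Ivanova 2/2, Lindqvist 1/1, Huang 1/1, Greco 2/2, Xiong 1/1 — all within limits.

Yes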